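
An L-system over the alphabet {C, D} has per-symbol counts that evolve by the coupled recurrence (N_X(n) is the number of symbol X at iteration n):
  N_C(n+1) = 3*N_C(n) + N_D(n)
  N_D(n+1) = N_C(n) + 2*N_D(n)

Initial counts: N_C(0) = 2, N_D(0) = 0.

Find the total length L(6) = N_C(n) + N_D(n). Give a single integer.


Step 0: N_C=2, N_D=0, L=2
Step 1: N_C=6, N_D=2, L=8
Step 2: N_C=20, N_D=10, L=30
Step 3: N_C=70, N_D=40, L=110
Step 4: N_C=250, N_D=150, L=400
Step 5: N_C=900, N_D=550, L=1450
Step 6: N_C=3250, N_D=2000, L=5250

Answer: 5250


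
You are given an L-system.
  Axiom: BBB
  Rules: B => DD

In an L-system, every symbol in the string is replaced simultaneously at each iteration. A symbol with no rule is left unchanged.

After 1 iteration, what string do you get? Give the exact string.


Answer: DDDDDD

Derivation:
Step 0: BBB
Step 1: DDDDDD


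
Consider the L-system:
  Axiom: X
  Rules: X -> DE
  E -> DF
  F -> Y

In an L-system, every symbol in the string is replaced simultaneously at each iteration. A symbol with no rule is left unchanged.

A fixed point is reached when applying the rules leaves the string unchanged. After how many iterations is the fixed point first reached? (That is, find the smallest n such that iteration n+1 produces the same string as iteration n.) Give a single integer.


Step 0: X
Step 1: DE
Step 2: DDF
Step 3: DDY
Step 4: DDY  (unchanged — fixed point at step 3)

Answer: 3


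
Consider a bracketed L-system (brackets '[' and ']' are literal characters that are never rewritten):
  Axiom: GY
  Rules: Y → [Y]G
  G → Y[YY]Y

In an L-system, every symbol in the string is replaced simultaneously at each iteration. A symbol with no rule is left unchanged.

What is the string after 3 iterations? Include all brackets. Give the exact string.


Answer: [[Y]G]Y[YY]Y[[[Y]G]Y[YY]Y[[Y]G]Y[YY]Y][[Y]G]Y[YY]Y[[[Y]G]Y[YY]Y][Y]G[[Y]G[Y]G][Y]G

Derivation:
Step 0: GY
Step 1: Y[YY]Y[Y]G
Step 2: [Y]G[[Y]G[Y]G][Y]G[[Y]G]Y[YY]Y
Step 3: [[Y]G]Y[YY]Y[[[Y]G]Y[YY]Y[[Y]G]Y[YY]Y][[Y]G]Y[YY]Y[[[Y]G]Y[YY]Y][Y]G[[Y]G[Y]G][Y]G


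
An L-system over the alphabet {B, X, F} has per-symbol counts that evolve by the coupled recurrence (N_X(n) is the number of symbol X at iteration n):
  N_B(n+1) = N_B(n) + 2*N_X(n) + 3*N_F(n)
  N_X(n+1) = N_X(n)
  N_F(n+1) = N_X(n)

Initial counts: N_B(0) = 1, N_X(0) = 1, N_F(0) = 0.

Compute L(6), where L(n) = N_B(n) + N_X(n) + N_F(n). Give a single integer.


Step 0: N_B=1, N_X=1, N_F=0, L=2
Step 1: N_B=3, N_X=1, N_F=1, L=5
Step 2: N_B=8, N_X=1, N_F=1, L=10
Step 3: N_B=13, N_X=1, N_F=1, L=15
Step 4: N_B=18, N_X=1, N_F=1, L=20
Step 5: N_B=23, N_X=1, N_F=1, L=25
Step 6: N_B=28, N_X=1, N_F=1, L=30

Answer: 30


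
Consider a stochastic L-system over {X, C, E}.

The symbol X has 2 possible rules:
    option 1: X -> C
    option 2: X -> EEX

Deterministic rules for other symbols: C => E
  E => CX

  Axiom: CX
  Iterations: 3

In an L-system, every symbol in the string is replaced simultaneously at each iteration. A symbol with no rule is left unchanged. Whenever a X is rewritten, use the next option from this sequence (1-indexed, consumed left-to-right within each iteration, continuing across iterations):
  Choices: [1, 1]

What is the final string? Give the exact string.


Answer: ECCX

Derivation:
Step 0: CX
Step 1: EC  (used choices [1])
Step 2: CXE  (used choices [])
Step 3: ECCX  (used choices [1])


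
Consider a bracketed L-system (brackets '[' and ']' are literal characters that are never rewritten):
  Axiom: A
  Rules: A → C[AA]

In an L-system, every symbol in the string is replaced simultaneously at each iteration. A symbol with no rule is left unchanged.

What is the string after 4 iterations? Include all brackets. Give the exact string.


Answer: C[C[C[C[AA]C[AA]]C[C[AA]C[AA]]]C[C[C[AA]C[AA]]C[C[AA]C[AA]]]]

Derivation:
Step 0: A
Step 1: C[AA]
Step 2: C[C[AA]C[AA]]
Step 3: C[C[C[AA]C[AA]]C[C[AA]C[AA]]]
Step 4: C[C[C[C[AA]C[AA]]C[C[AA]C[AA]]]C[C[C[AA]C[AA]]C[C[AA]C[AA]]]]


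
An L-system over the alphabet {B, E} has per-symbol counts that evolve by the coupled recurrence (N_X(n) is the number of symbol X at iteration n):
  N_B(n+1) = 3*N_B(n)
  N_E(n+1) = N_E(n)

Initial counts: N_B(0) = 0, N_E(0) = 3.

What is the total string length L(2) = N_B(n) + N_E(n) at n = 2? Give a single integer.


Answer: 3

Derivation:
Step 0: N_B=0, N_E=3, L=3
Step 1: N_B=0, N_E=3, L=3
Step 2: N_B=0, N_E=3, L=3


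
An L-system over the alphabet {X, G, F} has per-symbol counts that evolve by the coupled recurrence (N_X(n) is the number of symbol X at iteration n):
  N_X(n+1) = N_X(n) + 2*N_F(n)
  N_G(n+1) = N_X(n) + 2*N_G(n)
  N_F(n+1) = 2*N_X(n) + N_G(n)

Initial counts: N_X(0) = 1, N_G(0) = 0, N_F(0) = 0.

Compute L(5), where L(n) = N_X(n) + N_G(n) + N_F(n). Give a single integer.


Step 0: N_X=1, N_G=0, N_F=0, L=1
Step 1: N_X=1, N_G=1, N_F=2, L=4
Step 2: N_X=5, N_G=3, N_F=3, L=11
Step 3: N_X=11, N_G=11, N_F=13, L=35
Step 4: N_X=37, N_G=33, N_F=33, L=103
Step 5: N_X=103, N_G=103, N_F=107, L=313

Answer: 313


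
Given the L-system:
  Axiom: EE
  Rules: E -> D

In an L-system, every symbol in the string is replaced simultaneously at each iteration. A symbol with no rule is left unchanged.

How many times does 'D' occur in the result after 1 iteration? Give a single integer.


Answer: 2

Derivation:
Step 0: EE  (0 'D')
Step 1: DD  (2 'D')


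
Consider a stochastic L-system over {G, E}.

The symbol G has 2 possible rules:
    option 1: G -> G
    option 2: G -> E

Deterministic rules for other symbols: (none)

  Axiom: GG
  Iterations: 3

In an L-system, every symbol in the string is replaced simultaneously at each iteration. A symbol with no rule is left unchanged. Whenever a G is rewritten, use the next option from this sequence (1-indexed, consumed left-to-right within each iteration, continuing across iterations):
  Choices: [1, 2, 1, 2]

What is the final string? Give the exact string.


Step 0: GG
Step 1: GE  (used choices [1, 2])
Step 2: GE  (used choices [1])
Step 3: EE  (used choices [2])

Answer: EE


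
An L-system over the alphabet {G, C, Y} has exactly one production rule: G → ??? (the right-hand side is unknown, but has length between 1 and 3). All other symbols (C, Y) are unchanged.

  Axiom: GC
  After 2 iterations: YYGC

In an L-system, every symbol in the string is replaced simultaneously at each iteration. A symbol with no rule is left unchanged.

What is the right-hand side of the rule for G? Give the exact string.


Answer: YG

Derivation:
Trying G → YG:
  Step 0: GC
  Step 1: YGC
  Step 2: YYGC
Matches the given result.


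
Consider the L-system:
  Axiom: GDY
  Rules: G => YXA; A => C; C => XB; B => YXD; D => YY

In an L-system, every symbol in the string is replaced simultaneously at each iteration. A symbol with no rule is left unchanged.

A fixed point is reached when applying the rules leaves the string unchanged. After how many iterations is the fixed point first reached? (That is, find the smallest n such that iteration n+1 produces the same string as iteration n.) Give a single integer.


Step 0: GDY
Step 1: YXAYYY
Step 2: YXCYYY
Step 3: YXXBYYY
Step 4: YXXYXDYYY
Step 5: YXXYXYYYYY
Step 6: YXXYXYYYYY  (unchanged — fixed point at step 5)

Answer: 5


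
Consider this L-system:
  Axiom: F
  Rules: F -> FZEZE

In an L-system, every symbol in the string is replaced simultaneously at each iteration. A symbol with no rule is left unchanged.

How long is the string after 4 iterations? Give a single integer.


Answer: 17

Derivation:
Step 0: length = 1
Step 1: length = 5
Step 2: length = 9
Step 3: length = 13
Step 4: length = 17


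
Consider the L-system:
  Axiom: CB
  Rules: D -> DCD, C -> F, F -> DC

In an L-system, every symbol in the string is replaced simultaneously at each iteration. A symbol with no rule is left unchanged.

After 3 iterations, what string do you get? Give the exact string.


Step 0: CB
Step 1: FB
Step 2: DCB
Step 3: DCDFB

Answer: DCDFB


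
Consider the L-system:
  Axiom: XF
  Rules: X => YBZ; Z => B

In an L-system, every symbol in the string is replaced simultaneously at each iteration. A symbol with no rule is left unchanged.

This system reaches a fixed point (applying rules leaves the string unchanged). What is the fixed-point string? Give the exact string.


Step 0: XF
Step 1: YBZF
Step 2: YBBF
Step 3: YBBF  (unchanged — fixed point at step 2)

Answer: YBBF


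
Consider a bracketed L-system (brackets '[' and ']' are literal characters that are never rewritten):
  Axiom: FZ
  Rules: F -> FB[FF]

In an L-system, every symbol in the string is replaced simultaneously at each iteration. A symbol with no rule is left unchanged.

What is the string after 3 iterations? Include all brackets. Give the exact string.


Step 0: FZ
Step 1: FB[FF]Z
Step 2: FB[FF]B[FB[FF]FB[FF]]Z
Step 3: FB[FF]B[FB[FF]FB[FF]]B[FB[FF]B[FB[FF]FB[FF]]FB[FF]B[FB[FF]FB[FF]]]Z

Answer: FB[FF]B[FB[FF]FB[FF]]B[FB[FF]B[FB[FF]FB[FF]]FB[FF]B[FB[FF]FB[FF]]]Z


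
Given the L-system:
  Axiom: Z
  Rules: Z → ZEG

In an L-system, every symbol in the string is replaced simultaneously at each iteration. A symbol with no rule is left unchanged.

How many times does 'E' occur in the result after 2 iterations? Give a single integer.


Answer: 2

Derivation:
Step 0: Z  (0 'E')
Step 1: ZEG  (1 'E')
Step 2: ZEGEG  (2 'E')


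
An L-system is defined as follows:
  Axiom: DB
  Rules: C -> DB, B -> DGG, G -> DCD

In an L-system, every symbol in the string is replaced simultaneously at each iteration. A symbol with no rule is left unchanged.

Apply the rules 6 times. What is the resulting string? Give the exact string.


Answer: DDDDDDDBDDDBDDDDDDDBDDDBDD

Derivation:
Step 0: DB
Step 1: DDGG
Step 2: DDDCDDCD
Step 3: DDDDBDDDBD
Step 4: DDDDDGGDDDDGGD
Step 5: DDDDDDCDDCDDDDDDCDDCDD
Step 6: DDDDDDDBDDDBDDDDDDDBDDDBDD


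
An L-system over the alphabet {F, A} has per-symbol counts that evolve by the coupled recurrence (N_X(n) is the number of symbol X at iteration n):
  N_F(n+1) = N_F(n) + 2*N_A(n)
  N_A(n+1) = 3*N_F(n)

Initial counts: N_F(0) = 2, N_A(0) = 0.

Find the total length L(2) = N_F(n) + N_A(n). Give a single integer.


Answer: 20

Derivation:
Step 0: N_F=2, N_A=0, L=2
Step 1: N_F=2, N_A=6, L=8
Step 2: N_F=14, N_A=6, L=20


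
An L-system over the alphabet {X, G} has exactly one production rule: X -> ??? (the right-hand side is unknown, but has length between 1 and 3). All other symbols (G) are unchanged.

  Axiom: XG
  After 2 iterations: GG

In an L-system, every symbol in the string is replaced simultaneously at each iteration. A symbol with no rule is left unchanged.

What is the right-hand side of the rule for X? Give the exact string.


Answer: G

Derivation:
Trying X -> G:
  Step 0: XG
  Step 1: GG
  Step 2: GG
Matches the given result.


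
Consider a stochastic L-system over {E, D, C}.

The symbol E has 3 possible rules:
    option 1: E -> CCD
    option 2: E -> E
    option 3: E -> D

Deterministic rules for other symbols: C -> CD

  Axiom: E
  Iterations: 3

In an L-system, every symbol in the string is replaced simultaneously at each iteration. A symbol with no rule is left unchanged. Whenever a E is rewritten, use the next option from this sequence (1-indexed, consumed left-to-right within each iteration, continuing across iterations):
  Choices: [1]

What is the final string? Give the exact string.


Step 0: E
Step 1: CCD  (used choices [1])
Step 2: CDCDD  (used choices [])
Step 3: CDDCDDD  (used choices [])

Answer: CDDCDDD


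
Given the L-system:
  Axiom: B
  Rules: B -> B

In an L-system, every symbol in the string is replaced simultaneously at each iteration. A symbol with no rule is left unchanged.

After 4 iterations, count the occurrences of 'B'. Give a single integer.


Step 0: B  (1 'B')
Step 1: B  (1 'B')
Step 2: B  (1 'B')
Step 3: B  (1 'B')
Step 4: B  (1 'B')

Answer: 1


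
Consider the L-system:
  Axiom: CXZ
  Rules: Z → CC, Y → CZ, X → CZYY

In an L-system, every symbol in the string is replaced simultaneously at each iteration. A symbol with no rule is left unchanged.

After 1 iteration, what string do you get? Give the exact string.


Step 0: CXZ
Step 1: CCZYYCC

Answer: CCZYYCC


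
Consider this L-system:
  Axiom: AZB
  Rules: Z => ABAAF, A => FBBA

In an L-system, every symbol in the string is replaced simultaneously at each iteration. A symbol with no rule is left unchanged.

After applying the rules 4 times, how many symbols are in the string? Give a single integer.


Answer: 46

Derivation:
Step 0: length = 3
Step 1: length = 10
Step 2: length = 22
Step 3: length = 34
Step 4: length = 46


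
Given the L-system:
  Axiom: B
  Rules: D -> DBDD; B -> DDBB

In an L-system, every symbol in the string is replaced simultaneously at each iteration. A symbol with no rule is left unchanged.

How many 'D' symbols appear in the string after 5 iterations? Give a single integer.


Answer: 682

Derivation:
Step 0: B  (0 'D')
Step 1: DDBB  (2 'D')
Step 2: DBDDDBDDDDBBDDBB  (10 'D')
Step 3: DBDDDDBBDBDDDBDDDBDDDDBBDBDDDBDDDBDDDBDDDDBBDDBBDBDDDBDDDDBBDDBB  (42 'D')
Step 4: DBDDDDBBDBDDDBDDDBDDDBDDDDBBDDBBDBDDDDBBDBDDDBDDDBDDDDBBDBDDDBDDDBDDDDBBDBDDDBDDDBDDDBDDDDBBDDBBDBDDDDBBDBDDDBDDDBDDDDBBDBDDDBDDDBDDDDBBDBDDDBDDDBDDDDBBDBDDDBDDDBDDDBDDDDBBDDBBDBDDDBDDDDBBDDBBDBDDDDBBDBDDDBDDDBDDDDBBDBDDDBDDDBDDDBDDDDBBDDBBDBDDDBDDDDBBDDBB  (170 'D')
Step 5: DBDDDDBBDBDDDBDDDBDDDBDDDDBBDDBBDBDDDDBBDBDDDBDDDBDDDDBBDBDDDBDDDBDDDDBBDBDDDBDDDBDDDDBBDBDDDBDDDBDDDBDDDDBBDDBBDBDDDBDDDDBBDDBBDBDDDDBBDBDDDBDDDBDDDBDDDDBBDDBBDBDDDDBBDBDDDBDDDBDDDDBBDBDDDBDDDBDDDDBBDBDDDBDDDBDDDBDDDDBBDDBBDBDDDDBBDBDDDBDDDBDDDDBBDBDDDBDDDBDDDDBBDBDDDBDDDBDDDBDDDDBBDDBBDBDDDDBBDBDDDBDDDBDDDDBBDBDDDBDDDBDDDDBBDBDDDBDDDBDDDDBBDBDDDBDDDBDDDBDDDDBBDDBBDBDDDBDDDDBBDDBBDBDDDDBBDBDDDBDDDBDDDBDDDDBBDDBBDBDDDDBBDBDDDBDDDBDDDDBBDBDDDBDDDBDDDDBBDBDDDBDDDBDDDBDDDDBBDDBBDBDDDDBBDBDDDBDDDBDDDDBBDBDDDBDDDBDDDDBBDBDDDBDDDBDDDBDDDDBBDDBBDBDDDDBBDBDDDBDDDBDDDDBBDBDDDBDDDBDDDDBBDBDDDBDDDBDDDBDDDDBBDDBBDBDDDDBBDBDDDBDDDBDDDDBBDBDDDBDDDBDDDDBBDBDDDBDDDBDDDDBBDBDDDBDDDBDDDBDDDDBBDDBBDBDDDBDDDDBBDDBBDBDDDDBBDBDDDBDDDBDDDDBBDBDDDBDDDBDDDBDDDDBBDDBBDBDDDBDDDDBBDDBBDBDDDDBBDBDDDBDDDBDDDBDDDDBBDDBBDBDDDDBBDBDDDBDDDBDDDDBBDBDDDBDDDBDDDDBBDBDDDBDDDBDDDBDDDDBBDDBBDBDDDDBBDBDDDBDDDBDDDDBBDBDDDBDDDBDDDDBBDBDDDBDDDBDDDDBBDBDDDBDDDBDDDBDDDDBBDDBBDBDDDBDDDDBBDDBBDBDDDDBBDBDDDBDDDBDDDDBBDBDDDBDDDBDDDBDDDDBBDDBBDBDDDBDDDDBBDDBB  (682 'D')


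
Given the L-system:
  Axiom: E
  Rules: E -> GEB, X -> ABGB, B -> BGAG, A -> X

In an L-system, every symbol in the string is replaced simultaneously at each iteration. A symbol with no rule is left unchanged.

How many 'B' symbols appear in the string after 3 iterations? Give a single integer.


Answer: 3

Derivation:
Step 0: E  (0 'B')
Step 1: GEB  (1 'B')
Step 2: GGEBBGAG  (2 'B')
Step 3: GGGEBBGAGBGAGGXG  (3 'B')


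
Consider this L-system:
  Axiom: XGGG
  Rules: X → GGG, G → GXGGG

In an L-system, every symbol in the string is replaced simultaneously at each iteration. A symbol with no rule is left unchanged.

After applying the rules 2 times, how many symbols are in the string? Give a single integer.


Answer: 84

Derivation:
Step 0: length = 4
Step 1: length = 18
Step 2: length = 84


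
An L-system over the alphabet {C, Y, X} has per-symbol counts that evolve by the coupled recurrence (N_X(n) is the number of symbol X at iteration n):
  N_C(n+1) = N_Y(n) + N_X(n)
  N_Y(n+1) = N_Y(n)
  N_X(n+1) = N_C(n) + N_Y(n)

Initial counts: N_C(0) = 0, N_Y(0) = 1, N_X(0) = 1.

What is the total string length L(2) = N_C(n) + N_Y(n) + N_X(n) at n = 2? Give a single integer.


Answer: 6

Derivation:
Step 0: N_C=0, N_Y=1, N_X=1, L=2
Step 1: N_C=2, N_Y=1, N_X=1, L=4
Step 2: N_C=2, N_Y=1, N_X=3, L=6


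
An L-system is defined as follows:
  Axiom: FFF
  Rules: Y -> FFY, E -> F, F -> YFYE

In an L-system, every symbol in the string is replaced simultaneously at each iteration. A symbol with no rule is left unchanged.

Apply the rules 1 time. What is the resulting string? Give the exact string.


Answer: YFYEYFYEYFYE

Derivation:
Step 0: FFF
Step 1: YFYEYFYEYFYE


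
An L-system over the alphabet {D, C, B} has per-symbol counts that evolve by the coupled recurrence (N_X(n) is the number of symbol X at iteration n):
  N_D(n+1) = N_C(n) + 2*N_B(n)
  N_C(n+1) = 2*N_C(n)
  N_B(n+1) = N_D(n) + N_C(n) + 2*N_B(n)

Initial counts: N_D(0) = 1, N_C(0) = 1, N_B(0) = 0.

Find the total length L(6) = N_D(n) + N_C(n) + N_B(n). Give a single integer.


Step 0: N_D=1, N_C=1, N_B=0, L=2
Step 1: N_D=1, N_C=2, N_B=2, L=5
Step 2: N_D=6, N_C=4, N_B=7, L=17
Step 3: N_D=18, N_C=8, N_B=24, L=50
Step 4: N_D=56, N_C=16, N_B=74, L=146
Step 5: N_D=164, N_C=32, N_B=220, L=416
Step 6: N_D=472, N_C=64, N_B=636, L=1172

Answer: 1172


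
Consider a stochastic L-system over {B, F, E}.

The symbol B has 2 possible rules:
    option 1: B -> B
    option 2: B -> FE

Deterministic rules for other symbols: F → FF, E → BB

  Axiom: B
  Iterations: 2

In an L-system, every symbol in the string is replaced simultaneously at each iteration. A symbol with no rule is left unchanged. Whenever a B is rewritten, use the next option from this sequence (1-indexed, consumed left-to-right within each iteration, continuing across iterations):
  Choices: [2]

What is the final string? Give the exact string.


Step 0: B
Step 1: FE  (used choices [2])
Step 2: FFBB  (used choices [])

Answer: FFBB


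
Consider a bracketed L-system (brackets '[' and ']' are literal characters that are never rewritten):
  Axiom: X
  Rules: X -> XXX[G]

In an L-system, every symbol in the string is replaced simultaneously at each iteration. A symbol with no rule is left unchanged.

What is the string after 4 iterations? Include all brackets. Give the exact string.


Step 0: X
Step 1: XXX[G]
Step 2: XXX[G]XXX[G]XXX[G][G]
Step 3: XXX[G]XXX[G]XXX[G][G]XXX[G]XXX[G]XXX[G][G]XXX[G]XXX[G]XXX[G][G][G]
Step 4: XXX[G]XXX[G]XXX[G][G]XXX[G]XXX[G]XXX[G][G]XXX[G]XXX[G]XXX[G][G][G]XXX[G]XXX[G]XXX[G][G]XXX[G]XXX[G]XXX[G][G]XXX[G]XXX[G]XXX[G][G][G]XXX[G]XXX[G]XXX[G][G]XXX[G]XXX[G]XXX[G][G]XXX[G]XXX[G]XXX[G][G][G][G]

Answer: XXX[G]XXX[G]XXX[G][G]XXX[G]XXX[G]XXX[G][G]XXX[G]XXX[G]XXX[G][G][G]XXX[G]XXX[G]XXX[G][G]XXX[G]XXX[G]XXX[G][G]XXX[G]XXX[G]XXX[G][G][G]XXX[G]XXX[G]XXX[G][G]XXX[G]XXX[G]XXX[G][G]XXX[G]XXX[G]XXX[G][G][G][G]


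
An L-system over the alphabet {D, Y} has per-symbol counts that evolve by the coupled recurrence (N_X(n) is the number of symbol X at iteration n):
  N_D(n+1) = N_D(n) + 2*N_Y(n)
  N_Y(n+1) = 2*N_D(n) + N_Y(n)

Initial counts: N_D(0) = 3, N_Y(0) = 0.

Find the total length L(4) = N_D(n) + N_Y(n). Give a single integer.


Step 0: N_D=3, N_Y=0, L=3
Step 1: N_D=3, N_Y=6, L=9
Step 2: N_D=15, N_Y=12, L=27
Step 3: N_D=39, N_Y=42, L=81
Step 4: N_D=123, N_Y=120, L=243

Answer: 243


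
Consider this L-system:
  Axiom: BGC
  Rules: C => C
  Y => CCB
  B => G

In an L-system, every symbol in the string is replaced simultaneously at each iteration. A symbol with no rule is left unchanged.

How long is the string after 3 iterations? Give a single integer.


Step 0: length = 3
Step 1: length = 3
Step 2: length = 3
Step 3: length = 3

Answer: 3


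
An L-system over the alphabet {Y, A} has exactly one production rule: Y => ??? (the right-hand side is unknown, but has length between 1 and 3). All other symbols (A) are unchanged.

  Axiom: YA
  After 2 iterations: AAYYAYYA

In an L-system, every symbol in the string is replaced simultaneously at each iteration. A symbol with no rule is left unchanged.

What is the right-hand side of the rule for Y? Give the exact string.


Answer: AYY

Derivation:
Trying Y => AYY:
  Step 0: YA
  Step 1: AYYA
  Step 2: AAYYAYYA
Matches the given result.


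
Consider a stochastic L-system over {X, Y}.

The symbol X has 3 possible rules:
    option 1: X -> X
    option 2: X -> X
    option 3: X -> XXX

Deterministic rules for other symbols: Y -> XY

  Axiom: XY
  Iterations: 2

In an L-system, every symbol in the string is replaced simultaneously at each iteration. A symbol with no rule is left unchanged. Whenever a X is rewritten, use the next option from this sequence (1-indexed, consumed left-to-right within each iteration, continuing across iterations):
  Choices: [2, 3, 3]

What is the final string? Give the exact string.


Answer: XXXXXXXY

Derivation:
Step 0: XY
Step 1: XXY  (used choices [2])
Step 2: XXXXXXXY  (used choices [3, 3])


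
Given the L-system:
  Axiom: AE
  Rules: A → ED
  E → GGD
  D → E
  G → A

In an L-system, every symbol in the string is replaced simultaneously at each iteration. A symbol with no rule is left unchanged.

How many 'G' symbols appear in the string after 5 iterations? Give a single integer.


Answer: 12

Derivation:
Step 0: AE  (0 'G')
Step 1: EDGGD  (2 'G')
Step 2: GGDEAAE  (2 'G')
Step 3: AAEGGDEDEDGGD  (4 'G')
Step 4: EDEDGGDAAEGGDEGGDEAAE  (6 'G')
Step 5: GGDEGGDEAAEEDEDGGDAAEGGDAAEGGDEDEDGGD  (12 'G')


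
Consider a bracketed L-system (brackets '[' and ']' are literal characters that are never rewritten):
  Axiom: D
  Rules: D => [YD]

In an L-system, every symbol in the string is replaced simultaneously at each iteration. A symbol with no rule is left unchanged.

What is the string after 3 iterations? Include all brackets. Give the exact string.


Step 0: D
Step 1: [YD]
Step 2: [Y[YD]]
Step 3: [Y[Y[YD]]]

Answer: [Y[Y[YD]]]


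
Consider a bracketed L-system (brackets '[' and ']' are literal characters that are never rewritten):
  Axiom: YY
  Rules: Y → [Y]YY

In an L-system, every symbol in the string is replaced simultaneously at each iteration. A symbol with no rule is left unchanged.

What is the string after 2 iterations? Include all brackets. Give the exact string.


Step 0: YY
Step 1: [Y]YY[Y]YY
Step 2: [[Y]YY][Y]YY[Y]YY[[Y]YY][Y]YY[Y]YY

Answer: [[Y]YY][Y]YY[Y]YY[[Y]YY][Y]YY[Y]YY


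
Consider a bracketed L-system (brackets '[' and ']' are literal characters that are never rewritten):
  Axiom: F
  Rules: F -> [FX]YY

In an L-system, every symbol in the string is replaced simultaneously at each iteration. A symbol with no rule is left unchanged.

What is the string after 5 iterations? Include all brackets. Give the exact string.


Answer: [[[[[FX]YYX]YYX]YYX]YYX]YY

Derivation:
Step 0: F
Step 1: [FX]YY
Step 2: [[FX]YYX]YY
Step 3: [[[FX]YYX]YYX]YY
Step 4: [[[[FX]YYX]YYX]YYX]YY
Step 5: [[[[[FX]YYX]YYX]YYX]YYX]YY


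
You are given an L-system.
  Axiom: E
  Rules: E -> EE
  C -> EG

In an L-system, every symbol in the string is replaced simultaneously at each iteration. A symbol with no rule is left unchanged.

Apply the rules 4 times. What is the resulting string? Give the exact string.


Answer: EEEEEEEEEEEEEEEE

Derivation:
Step 0: E
Step 1: EE
Step 2: EEEE
Step 3: EEEEEEEE
Step 4: EEEEEEEEEEEEEEEE


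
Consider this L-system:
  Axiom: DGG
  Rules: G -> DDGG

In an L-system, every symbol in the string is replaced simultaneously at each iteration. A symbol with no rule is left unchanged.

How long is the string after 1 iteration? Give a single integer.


Answer: 9

Derivation:
Step 0: length = 3
Step 1: length = 9


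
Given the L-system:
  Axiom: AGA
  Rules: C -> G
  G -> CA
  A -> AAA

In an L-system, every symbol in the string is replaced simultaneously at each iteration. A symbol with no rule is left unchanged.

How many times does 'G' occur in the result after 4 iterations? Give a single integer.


Step 0: AGA  (1 'G')
Step 1: AAACAAAA  (0 'G')
Step 2: AAAAAAAAAGAAAAAAAAAAAA  (1 'G')
Step 3: AAAAAAAAAAAAAAAAAAAAAAAAAAACAAAAAAAAAAAAAAAAAAAAAAAAAAAAAAAAAAAAA  (0 'G')
Step 4: AAAAAAAAAAAAAAAAAAAAAAAAAAAAAAAAAAAAAAAAAAAAAAAAAAAAAAAAAAAAAAAAAAAAAAAAAAAAAAAAAGAAAAAAAAAAAAAAAAAAAAAAAAAAAAAAAAAAAAAAAAAAAAAAAAAAAAAAAAAAAAAAAAAAAAAAAAAAAAAAAAAAAAAAAAAAAAAAAAAAAAAAAAAAAAAAA  (1 'G')

Answer: 1


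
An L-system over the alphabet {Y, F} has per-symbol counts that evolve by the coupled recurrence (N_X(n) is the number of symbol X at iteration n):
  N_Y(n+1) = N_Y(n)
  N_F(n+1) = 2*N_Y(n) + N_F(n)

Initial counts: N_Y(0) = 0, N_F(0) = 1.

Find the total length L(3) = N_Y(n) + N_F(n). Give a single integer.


Step 0: N_Y=0, N_F=1, L=1
Step 1: N_Y=0, N_F=1, L=1
Step 2: N_Y=0, N_F=1, L=1
Step 3: N_Y=0, N_F=1, L=1

Answer: 1


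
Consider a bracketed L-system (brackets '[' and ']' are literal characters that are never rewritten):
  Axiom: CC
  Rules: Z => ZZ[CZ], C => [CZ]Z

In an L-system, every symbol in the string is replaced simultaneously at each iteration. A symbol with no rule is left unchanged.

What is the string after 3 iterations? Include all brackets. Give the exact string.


Step 0: CC
Step 1: [CZ]Z[CZ]Z
Step 2: [[CZ]ZZZ[CZ]]ZZ[CZ][[CZ]ZZZ[CZ]]ZZ[CZ]
Step 3: [[[CZ]ZZZ[CZ]]ZZ[CZ]ZZ[CZ]ZZ[CZ][[CZ]ZZZ[CZ]]]ZZ[CZ]ZZ[CZ][[CZ]ZZZ[CZ]][[[CZ]ZZZ[CZ]]ZZ[CZ]ZZ[CZ]ZZ[CZ][[CZ]ZZZ[CZ]]]ZZ[CZ]ZZ[CZ][[CZ]ZZZ[CZ]]

Answer: [[[CZ]ZZZ[CZ]]ZZ[CZ]ZZ[CZ]ZZ[CZ][[CZ]ZZZ[CZ]]]ZZ[CZ]ZZ[CZ][[CZ]ZZZ[CZ]][[[CZ]ZZZ[CZ]]ZZ[CZ]ZZ[CZ]ZZ[CZ][[CZ]ZZZ[CZ]]]ZZ[CZ]ZZ[CZ][[CZ]ZZZ[CZ]]


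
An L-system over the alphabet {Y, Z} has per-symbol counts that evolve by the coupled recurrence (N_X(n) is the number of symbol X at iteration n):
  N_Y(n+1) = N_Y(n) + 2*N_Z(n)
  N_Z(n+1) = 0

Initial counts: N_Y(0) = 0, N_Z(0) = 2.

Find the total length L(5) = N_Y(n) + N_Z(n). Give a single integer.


Step 0: N_Y=0, N_Z=2, L=2
Step 1: N_Y=4, N_Z=0, L=4
Step 2: N_Y=4, N_Z=0, L=4
Step 3: N_Y=4, N_Z=0, L=4
Step 4: N_Y=4, N_Z=0, L=4
Step 5: N_Y=4, N_Z=0, L=4

Answer: 4


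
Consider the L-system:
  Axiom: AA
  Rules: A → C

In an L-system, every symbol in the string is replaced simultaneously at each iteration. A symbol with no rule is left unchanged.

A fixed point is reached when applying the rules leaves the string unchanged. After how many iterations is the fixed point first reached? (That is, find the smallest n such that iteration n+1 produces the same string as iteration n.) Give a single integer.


Step 0: AA
Step 1: CC
Step 2: CC  (unchanged — fixed point at step 1)

Answer: 1


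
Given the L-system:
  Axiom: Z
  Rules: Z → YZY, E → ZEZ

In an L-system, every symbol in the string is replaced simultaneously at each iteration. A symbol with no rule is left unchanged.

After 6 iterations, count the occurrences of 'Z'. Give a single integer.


Step 0: Z  (1 'Z')
Step 1: YZY  (1 'Z')
Step 2: YYZYY  (1 'Z')
Step 3: YYYZYYY  (1 'Z')
Step 4: YYYYZYYYY  (1 'Z')
Step 5: YYYYYZYYYYY  (1 'Z')
Step 6: YYYYYYZYYYYYY  (1 'Z')

Answer: 1


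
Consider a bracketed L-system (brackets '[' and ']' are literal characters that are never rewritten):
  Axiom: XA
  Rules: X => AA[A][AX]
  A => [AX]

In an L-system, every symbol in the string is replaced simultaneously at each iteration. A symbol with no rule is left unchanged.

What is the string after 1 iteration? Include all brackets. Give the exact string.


Answer: AA[A][AX][AX]

Derivation:
Step 0: XA
Step 1: AA[A][AX][AX]


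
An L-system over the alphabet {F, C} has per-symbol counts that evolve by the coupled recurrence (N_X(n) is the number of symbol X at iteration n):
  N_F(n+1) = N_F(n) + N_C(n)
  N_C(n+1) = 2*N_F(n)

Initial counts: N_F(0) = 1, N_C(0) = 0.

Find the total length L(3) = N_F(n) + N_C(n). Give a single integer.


Step 0: N_F=1, N_C=0, L=1
Step 1: N_F=1, N_C=2, L=3
Step 2: N_F=3, N_C=2, L=5
Step 3: N_F=5, N_C=6, L=11

Answer: 11


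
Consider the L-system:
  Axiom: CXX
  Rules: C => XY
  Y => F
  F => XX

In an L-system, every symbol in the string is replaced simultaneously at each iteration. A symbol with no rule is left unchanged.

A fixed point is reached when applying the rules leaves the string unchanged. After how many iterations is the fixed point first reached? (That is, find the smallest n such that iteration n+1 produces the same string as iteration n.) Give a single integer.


Answer: 3

Derivation:
Step 0: CXX
Step 1: XYXX
Step 2: XFXX
Step 3: XXXXX
Step 4: XXXXX  (unchanged — fixed point at step 3)


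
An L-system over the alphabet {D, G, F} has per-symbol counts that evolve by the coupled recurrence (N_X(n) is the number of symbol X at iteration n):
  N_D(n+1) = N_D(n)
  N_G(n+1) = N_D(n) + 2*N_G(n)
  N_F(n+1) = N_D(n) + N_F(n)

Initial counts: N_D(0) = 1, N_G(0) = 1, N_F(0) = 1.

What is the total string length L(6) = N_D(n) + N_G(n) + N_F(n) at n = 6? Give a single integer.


Answer: 135

Derivation:
Step 0: N_D=1, N_G=1, N_F=1, L=3
Step 1: N_D=1, N_G=3, N_F=2, L=6
Step 2: N_D=1, N_G=7, N_F=3, L=11
Step 3: N_D=1, N_G=15, N_F=4, L=20
Step 4: N_D=1, N_G=31, N_F=5, L=37
Step 5: N_D=1, N_G=63, N_F=6, L=70
Step 6: N_D=1, N_G=127, N_F=7, L=135


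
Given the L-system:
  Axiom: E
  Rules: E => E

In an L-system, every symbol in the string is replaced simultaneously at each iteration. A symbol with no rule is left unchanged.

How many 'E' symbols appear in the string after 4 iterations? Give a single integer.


Answer: 1

Derivation:
Step 0: E  (1 'E')
Step 1: E  (1 'E')
Step 2: E  (1 'E')
Step 3: E  (1 'E')
Step 4: E  (1 'E')


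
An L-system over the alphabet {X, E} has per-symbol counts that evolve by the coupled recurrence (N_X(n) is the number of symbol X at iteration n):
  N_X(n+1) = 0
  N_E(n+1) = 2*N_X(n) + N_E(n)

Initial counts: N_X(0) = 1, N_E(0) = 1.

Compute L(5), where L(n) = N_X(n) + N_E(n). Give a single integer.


Step 0: N_X=1, N_E=1, L=2
Step 1: N_X=0, N_E=3, L=3
Step 2: N_X=0, N_E=3, L=3
Step 3: N_X=0, N_E=3, L=3
Step 4: N_X=0, N_E=3, L=3
Step 5: N_X=0, N_E=3, L=3

Answer: 3


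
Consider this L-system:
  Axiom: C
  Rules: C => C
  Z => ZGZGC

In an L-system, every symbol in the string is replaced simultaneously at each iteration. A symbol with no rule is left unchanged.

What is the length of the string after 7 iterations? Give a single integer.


Step 0: length = 1
Step 1: length = 1
Step 2: length = 1
Step 3: length = 1
Step 4: length = 1
Step 5: length = 1
Step 6: length = 1
Step 7: length = 1

Answer: 1


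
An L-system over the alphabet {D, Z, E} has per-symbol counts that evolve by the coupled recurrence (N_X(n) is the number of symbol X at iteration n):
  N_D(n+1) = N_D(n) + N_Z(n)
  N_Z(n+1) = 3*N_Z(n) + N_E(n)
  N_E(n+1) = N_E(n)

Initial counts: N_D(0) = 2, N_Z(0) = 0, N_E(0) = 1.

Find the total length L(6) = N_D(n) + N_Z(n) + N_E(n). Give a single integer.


Answer: 546

Derivation:
Step 0: N_D=2, N_Z=0, N_E=1, L=3
Step 1: N_D=2, N_Z=1, N_E=1, L=4
Step 2: N_D=3, N_Z=4, N_E=1, L=8
Step 3: N_D=7, N_Z=13, N_E=1, L=21
Step 4: N_D=20, N_Z=40, N_E=1, L=61
Step 5: N_D=60, N_Z=121, N_E=1, L=182
Step 6: N_D=181, N_Z=364, N_E=1, L=546


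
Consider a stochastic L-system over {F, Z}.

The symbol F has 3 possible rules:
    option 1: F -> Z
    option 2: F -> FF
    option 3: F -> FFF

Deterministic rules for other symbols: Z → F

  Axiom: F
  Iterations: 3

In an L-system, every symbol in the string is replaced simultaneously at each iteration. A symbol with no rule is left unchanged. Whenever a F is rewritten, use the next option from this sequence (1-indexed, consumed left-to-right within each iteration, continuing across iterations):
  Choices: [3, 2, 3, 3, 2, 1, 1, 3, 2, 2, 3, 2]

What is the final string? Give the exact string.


Answer: FFZZFFFFFFFFFFFF

Derivation:
Step 0: F
Step 1: FFF  (used choices [3])
Step 2: FFFFFFFF  (used choices [2, 3, 3])
Step 3: FFZZFFFFFFFFFFFF  (used choices [2, 1, 1, 3, 2, 2, 3, 2])


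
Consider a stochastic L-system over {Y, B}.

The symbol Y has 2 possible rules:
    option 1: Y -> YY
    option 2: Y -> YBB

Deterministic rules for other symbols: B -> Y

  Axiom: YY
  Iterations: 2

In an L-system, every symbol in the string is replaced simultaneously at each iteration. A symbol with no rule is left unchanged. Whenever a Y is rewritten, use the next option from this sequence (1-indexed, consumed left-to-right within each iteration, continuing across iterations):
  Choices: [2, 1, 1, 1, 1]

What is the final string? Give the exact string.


Answer: YYYYYYYY

Derivation:
Step 0: YY
Step 1: YBBYY  (used choices [2, 1])
Step 2: YYYYYYYY  (used choices [1, 1, 1])


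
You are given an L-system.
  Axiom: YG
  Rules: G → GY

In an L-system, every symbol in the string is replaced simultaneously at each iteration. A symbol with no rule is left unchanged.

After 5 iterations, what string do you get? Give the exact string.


Step 0: YG
Step 1: YGY
Step 2: YGYY
Step 3: YGYYY
Step 4: YGYYYY
Step 5: YGYYYYY

Answer: YGYYYYY


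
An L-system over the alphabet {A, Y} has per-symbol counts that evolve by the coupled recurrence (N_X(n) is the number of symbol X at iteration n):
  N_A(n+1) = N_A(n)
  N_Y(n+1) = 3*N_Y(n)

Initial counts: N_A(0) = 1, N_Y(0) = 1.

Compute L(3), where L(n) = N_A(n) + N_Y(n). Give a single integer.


Answer: 28

Derivation:
Step 0: N_A=1, N_Y=1, L=2
Step 1: N_A=1, N_Y=3, L=4
Step 2: N_A=1, N_Y=9, L=10
Step 3: N_A=1, N_Y=27, L=28


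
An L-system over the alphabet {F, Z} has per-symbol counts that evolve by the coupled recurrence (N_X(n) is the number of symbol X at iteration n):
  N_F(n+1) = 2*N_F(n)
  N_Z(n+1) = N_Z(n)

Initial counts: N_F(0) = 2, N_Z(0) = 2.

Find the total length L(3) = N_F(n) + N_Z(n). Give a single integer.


Answer: 18

Derivation:
Step 0: N_F=2, N_Z=2, L=4
Step 1: N_F=4, N_Z=2, L=6
Step 2: N_F=8, N_Z=2, L=10
Step 3: N_F=16, N_Z=2, L=18


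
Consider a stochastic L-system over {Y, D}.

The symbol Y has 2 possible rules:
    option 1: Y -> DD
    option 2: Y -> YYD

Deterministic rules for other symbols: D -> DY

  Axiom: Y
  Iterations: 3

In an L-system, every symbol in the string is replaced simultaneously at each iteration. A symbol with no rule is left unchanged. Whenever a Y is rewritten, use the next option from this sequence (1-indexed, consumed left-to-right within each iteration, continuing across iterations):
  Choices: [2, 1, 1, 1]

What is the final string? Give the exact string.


Answer: DYDYDYDYDYDD

Derivation:
Step 0: Y
Step 1: YYD  (used choices [2])
Step 2: DDDDDY  (used choices [1, 1])
Step 3: DYDYDYDYDYDD  (used choices [1])


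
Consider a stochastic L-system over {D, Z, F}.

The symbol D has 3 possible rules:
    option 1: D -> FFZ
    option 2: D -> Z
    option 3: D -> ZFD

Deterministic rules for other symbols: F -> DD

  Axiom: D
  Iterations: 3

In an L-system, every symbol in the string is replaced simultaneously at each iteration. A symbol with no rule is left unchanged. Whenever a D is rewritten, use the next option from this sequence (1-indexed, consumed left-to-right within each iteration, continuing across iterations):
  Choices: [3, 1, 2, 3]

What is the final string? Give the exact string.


Answer: ZZZFDDDDDZ

Derivation:
Step 0: D
Step 1: ZFD  (used choices [3])
Step 2: ZDDFFZ  (used choices [1])
Step 3: ZZZFDDDDDZ  (used choices [2, 3])


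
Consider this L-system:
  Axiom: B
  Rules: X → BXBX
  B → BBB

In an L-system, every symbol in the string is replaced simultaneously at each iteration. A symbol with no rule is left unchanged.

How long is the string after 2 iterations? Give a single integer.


Answer: 9

Derivation:
Step 0: length = 1
Step 1: length = 3
Step 2: length = 9


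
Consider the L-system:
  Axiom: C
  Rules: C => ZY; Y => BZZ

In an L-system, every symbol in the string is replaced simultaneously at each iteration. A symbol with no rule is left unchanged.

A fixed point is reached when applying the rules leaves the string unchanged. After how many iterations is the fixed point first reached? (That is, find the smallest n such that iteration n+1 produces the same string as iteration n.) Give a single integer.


Step 0: C
Step 1: ZY
Step 2: ZBZZ
Step 3: ZBZZ  (unchanged — fixed point at step 2)

Answer: 2


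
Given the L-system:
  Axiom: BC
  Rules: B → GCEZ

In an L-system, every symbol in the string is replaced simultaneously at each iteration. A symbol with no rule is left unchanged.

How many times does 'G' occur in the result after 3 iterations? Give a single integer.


Step 0: BC  (0 'G')
Step 1: GCEZC  (1 'G')
Step 2: GCEZC  (1 'G')
Step 3: GCEZC  (1 'G')

Answer: 1


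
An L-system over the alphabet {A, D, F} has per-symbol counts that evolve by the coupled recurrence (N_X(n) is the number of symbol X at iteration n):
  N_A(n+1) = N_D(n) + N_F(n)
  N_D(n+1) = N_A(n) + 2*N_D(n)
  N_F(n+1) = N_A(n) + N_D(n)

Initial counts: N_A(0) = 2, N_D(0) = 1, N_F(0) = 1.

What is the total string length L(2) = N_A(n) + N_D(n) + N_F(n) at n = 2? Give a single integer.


Answer: 23

Derivation:
Step 0: N_A=2, N_D=1, N_F=1, L=4
Step 1: N_A=2, N_D=4, N_F=3, L=9
Step 2: N_A=7, N_D=10, N_F=6, L=23


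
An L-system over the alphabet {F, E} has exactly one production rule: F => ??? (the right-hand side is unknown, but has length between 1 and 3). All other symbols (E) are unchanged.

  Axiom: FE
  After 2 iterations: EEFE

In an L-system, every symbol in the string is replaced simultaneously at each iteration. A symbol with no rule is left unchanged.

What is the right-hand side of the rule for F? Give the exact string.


Trying F => EF:
  Step 0: FE
  Step 1: EFE
  Step 2: EEFE
Matches the given result.

Answer: EF


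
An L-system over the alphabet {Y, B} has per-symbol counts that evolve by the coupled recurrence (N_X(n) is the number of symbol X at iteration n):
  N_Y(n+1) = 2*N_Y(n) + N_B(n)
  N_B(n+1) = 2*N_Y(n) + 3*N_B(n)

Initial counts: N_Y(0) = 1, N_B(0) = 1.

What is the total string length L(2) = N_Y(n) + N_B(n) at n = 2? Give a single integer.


Answer: 32

Derivation:
Step 0: N_Y=1, N_B=1, L=2
Step 1: N_Y=3, N_B=5, L=8
Step 2: N_Y=11, N_B=21, L=32


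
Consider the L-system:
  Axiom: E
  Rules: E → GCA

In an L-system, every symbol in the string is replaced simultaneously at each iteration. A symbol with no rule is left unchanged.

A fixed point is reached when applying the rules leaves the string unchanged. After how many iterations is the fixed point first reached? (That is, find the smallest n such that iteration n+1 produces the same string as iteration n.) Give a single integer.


Step 0: E
Step 1: GCA
Step 2: GCA  (unchanged — fixed point at step 1)

Answer: 1


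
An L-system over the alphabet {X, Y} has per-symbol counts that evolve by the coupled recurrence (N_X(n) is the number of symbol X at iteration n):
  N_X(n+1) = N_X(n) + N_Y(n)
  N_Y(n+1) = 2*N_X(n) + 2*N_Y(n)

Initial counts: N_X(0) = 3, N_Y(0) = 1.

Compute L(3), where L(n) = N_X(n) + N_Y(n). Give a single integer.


Answer: 108

Derivation:
Step 0: N_X=3, N_Y=1, L=4
Step 1: N_X=4, N_Y=8, L=12
Step 2: N_X=12, N_Y=24, L=36
Step 3: N_X=36, N_Y=72, L=108


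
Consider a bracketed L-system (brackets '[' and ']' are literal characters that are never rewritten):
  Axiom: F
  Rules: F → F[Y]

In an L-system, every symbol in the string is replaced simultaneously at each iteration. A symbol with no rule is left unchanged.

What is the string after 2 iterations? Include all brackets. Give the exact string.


Answer: F[Y][Y]

Derivation:
Step 0: F
Step 1: F[Y]
Step 2: F[Y][Y]


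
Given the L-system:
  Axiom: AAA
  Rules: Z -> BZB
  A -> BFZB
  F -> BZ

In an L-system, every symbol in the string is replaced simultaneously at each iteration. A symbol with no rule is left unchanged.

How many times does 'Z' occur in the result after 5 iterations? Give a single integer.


Step 0: AAA  (0 'Z')
Step 1: BFZBBFZBBFZB  (3 'Z')
Step 2: BBZBZBBBBZBZBBBBZBZBB  (6 'Z')
Step 3: BBBZBBBZBBBBBBZBBBZBBBBBBZBBBZBBB  (6 'Z')
Step 4: BBBBZBBBBBZBBBBBBBBZBBBBBZBBBBBBBBZBBBBBZBBBB  (6 'Z')
Step 5: BBBBBZBBBBBBBZBBBBBBBBBBZBBBBBBBZBBBBBBBBBBZBBBBBBBZBBBBB  (6 'Z')

Answer: 6


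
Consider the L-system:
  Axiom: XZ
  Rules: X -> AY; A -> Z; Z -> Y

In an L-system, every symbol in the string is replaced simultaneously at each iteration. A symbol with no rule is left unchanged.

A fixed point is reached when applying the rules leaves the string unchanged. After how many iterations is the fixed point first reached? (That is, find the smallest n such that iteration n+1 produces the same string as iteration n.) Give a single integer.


Answer: 3

Derivation:
Step 0: XZ
Step 1: AYY
Step 2: ZYY
Step 3: YYY
Step 4: YYY  (unchanged — fixed point at step 3)
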